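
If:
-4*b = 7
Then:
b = -7/4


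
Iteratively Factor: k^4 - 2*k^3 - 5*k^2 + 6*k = (k - 3)*(k^3 + k^2 - 2*k) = (k - 3)*(k + 2)*(k^2 - k) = (k - 3)*(k - 1)*(k + 2)*(k)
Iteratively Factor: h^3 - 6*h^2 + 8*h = (h - 4)*(h^2 - 2*h) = (h - 4)*(h - 2)*(h)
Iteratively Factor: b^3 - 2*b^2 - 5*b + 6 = (b - 3)*(b^2 + b - 2) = (b - 3)*(b + 2)*(b - 1)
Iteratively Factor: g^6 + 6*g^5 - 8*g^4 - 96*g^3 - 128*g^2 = (g - 4)*(g^5 + 10*g^4 + 32*g^3 + 32*g^2) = (g - 4)*(g + 4)*(g^4 + 6*g^3 + 8*g^2) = g*(g - 4)*(g + 4)*(g^3 + 6*g^2 + 8*g) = g*(g - 4)*(g + 4)^2*(g^2 + 2*g) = g^2*(g - 4)*(g + 4)^2*(g + 2)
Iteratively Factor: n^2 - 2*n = (n)*(n - 2)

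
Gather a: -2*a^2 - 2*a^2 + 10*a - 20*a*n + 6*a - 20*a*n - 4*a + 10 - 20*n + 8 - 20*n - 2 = -4*a^2 + a*(12 - 40*n) - 40*n + 16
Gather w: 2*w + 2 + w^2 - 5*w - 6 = w^2 - 3*w - 4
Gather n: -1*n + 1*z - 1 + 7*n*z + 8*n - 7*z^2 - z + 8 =n*(7*z + 7) - 7*z^2 + 7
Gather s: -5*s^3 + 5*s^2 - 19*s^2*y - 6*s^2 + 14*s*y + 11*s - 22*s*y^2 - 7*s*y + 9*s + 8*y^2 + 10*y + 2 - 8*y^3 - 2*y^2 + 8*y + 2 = -5*s^3 + s^2*(-19*y - 1) + s*(-22*y^2 + 7*y + 20) - 8*y^3 + 6*y^2 + 18*y + 4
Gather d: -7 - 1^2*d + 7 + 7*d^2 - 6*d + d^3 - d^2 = d^3 + 6*d^2 - 7*d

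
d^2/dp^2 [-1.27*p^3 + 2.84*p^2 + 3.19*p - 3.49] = 5.68 - 7.62*p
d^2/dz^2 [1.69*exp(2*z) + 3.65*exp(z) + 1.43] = (6.76*exp(z) + 3.65)*exp(z)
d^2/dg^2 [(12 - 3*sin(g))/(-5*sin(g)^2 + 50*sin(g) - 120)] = 3*(-6*sin(g) + cos(g)^2 + 1)/(5*(sin(g) - 6)^3)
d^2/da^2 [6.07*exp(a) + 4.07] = 6.07*exp(a)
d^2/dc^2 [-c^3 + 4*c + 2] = -6*c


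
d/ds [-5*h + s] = 1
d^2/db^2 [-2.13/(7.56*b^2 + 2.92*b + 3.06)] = (243.474336*b^2 + 94.040352*b - 2.13*(15.12*b + 2.92)*(30.24*b + 5.84) + 98.549136)/(7.56*b^2 + 2.92*b + 3.06)^3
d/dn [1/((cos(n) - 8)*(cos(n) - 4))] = 2*(cos(n) - 6)*sin(n)/((cos(n) - 8)^2*(cos(n) - 4)^2)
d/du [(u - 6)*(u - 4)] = 2*u - 10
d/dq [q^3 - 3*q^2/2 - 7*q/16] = 3*q^2 - 3*q - 7/16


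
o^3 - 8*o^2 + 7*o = o*(o - 7)*(o - 1)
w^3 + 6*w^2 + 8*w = w*(w + 2)*(w + 4)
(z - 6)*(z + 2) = z^2 - 4*z - 12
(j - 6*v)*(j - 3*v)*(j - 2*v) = j^3 - 11*j^2*v + 36*j*v^2 - 36*v^3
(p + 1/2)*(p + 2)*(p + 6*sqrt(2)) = p^3 + 5*p^2/2 + 6*sqrt(2)*p^2 + p + 15*sqrt(2)*p + 6*sqrt(2)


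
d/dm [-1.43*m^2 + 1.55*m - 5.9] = 1.55 - 2.86*m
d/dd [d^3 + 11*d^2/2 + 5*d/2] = 3*d^2 + 11*d + 5/2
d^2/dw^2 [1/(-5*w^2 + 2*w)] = 2*(5*w*(5*w - 2) - 4*(5*w - 1)^2)/(w^3*(5*w - 2)^3)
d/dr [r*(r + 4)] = 2*r + 4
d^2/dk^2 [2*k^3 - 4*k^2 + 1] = 12*k - 8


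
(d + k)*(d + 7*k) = d^2 + 8*d*k + 7*k^2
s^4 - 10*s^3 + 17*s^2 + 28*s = s*(s - 7)*(s - 4)*(s + 1)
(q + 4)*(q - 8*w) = q^2 - 8*q*w + 4*q - 32*w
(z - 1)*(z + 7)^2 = z^3 + 13*z^2 + 35*z - 49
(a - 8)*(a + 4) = a^2 - 4*a - 32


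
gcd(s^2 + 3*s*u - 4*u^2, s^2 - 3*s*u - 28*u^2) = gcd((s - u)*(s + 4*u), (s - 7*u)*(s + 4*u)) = s + 4*u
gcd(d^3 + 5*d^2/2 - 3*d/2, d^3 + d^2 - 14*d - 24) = d + 3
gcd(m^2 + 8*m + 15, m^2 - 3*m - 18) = m + 3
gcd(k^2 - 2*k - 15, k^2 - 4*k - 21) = k + 3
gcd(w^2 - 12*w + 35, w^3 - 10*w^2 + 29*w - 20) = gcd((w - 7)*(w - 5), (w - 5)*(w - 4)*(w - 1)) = w - 5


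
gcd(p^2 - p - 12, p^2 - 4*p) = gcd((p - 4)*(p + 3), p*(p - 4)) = p - 4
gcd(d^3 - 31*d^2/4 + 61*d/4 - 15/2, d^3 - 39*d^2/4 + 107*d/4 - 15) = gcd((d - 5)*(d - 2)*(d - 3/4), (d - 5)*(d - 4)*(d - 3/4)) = d^2 - 23*d/4 + 15/4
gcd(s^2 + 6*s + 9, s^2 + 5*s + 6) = s + 3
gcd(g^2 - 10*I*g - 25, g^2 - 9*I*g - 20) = g - 5*I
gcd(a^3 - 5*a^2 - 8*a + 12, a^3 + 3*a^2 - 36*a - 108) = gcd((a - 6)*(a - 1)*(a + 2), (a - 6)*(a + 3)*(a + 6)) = a - 6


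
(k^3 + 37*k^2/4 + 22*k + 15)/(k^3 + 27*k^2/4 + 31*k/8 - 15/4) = 2*(k + 2)/(2*k - 1)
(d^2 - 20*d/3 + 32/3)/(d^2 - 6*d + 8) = (d - 8/3)/(d - 2)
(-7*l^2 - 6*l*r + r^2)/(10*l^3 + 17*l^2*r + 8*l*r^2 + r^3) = (-7*l + r)/(10*l^2 + 7*l*r + r^2)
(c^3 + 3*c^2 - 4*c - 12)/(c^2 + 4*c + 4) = (c^2 + c - 6)/(c + 2)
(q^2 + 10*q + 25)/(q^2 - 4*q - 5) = (q^2 + 10*q + 25)/(q^2 - 4*q - 5)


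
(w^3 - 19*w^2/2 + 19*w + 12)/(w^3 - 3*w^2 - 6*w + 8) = (w^2 - 11*w/2 - 3)/(w^2 + w - 2)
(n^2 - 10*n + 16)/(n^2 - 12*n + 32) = (n - 2)/(n - 4)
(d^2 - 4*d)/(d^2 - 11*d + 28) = d/(d - 7)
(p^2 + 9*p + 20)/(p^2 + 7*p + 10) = (p + 4)/(p + 2)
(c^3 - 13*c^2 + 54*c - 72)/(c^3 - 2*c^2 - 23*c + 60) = (c - 6)/(c + 5)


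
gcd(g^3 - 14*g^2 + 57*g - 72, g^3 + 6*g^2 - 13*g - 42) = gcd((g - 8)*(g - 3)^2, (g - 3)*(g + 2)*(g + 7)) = g - 3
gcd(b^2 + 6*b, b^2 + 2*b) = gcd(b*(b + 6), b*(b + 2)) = b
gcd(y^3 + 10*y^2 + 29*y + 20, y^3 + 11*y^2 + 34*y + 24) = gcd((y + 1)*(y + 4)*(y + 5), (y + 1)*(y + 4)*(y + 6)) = y^2 + 5*y + 4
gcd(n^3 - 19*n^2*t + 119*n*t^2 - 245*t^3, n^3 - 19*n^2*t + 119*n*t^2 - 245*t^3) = -n^3 + 19*n^2*t - 119*n*t^2 + 245*t^3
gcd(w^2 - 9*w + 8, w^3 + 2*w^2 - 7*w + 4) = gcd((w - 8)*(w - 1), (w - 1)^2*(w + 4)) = w - 1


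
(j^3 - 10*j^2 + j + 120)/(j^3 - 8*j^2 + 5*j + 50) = (j^2 - 5*j - 24)/(j^2 - 3*j - 10)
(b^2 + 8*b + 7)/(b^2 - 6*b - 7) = (b + 7)/(b - 7)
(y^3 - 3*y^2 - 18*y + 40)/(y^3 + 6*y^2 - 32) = (y - 5)/(y + 4)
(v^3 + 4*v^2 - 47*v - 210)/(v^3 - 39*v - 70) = (v + 6)/(v + 2)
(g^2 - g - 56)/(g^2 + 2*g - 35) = (g - 8)/(g - 5)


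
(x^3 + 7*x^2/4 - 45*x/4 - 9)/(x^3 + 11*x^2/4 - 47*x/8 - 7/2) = 2*(4*x^2 - 9*x - 9)/(8*x^2 - 10*x - 7)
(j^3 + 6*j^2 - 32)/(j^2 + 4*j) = j + 2 - 8/j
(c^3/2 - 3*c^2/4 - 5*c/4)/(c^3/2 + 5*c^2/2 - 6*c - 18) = c*(2*c^2 - 3*c - 5)/(2*(c^3 + 5*c^2 - 12*c - 36))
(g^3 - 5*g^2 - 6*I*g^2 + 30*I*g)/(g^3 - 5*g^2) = (g - 6*I)/g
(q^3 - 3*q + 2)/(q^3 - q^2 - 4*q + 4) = (q - 1)/(q - 2)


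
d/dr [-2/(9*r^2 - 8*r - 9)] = 4*(9*r - 4)/(-9*r^2 + 8*r + 9)^2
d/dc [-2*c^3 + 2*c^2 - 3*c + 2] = -6*c^2 + 4*c - 3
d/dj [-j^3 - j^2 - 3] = j*(-3*j - 2)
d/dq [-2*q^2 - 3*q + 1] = -4*q - 3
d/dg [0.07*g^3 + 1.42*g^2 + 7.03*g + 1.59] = 0.21*g^2 + 2.84*g + 7.03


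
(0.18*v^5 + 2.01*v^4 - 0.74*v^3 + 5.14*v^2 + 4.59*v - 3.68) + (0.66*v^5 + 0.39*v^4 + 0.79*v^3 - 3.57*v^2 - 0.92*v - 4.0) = 0.84*v^5 + 2.4*v^4 + 0.05*v^3 + 1.57*v^2 + 3.67*v - 7.68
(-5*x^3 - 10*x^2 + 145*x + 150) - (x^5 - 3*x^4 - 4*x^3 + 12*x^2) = -x^5 + 3*x^4 - x^3 - 22*x^2 + 145*x + 150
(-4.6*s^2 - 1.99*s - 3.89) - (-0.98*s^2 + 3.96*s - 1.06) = -3.62*s^2 - 5.95*s - 2.83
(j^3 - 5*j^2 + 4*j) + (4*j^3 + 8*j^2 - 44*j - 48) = 5*j^3 + 3*j^2 - 40*j - 48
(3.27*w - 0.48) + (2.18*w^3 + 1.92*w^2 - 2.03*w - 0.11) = 2.18*w^3 + 1.92*w^2 + 1.24*w - 0.59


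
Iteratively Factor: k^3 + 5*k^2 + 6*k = (k + 3)*(k^2 + 2*k) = (k + 2)*(k + 3)*(k)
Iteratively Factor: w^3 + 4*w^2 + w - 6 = (w + 2)*(w^2 + 2*w - 3) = (w + 2)*(w + 3)*(w - 1)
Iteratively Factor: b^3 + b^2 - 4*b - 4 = (b + 2)*(b^2 - b - 2) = (b - 2)*(b + 2)*(b + 1)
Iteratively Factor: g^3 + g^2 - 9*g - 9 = (g + 1)*(g^2 - 9) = (g - 3)*(g + 1)*(g + 3)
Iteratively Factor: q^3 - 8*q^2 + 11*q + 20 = (q - 5)*(q^2 - 3*q - 4) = (q - 5)*(q + 1)*(q - 4)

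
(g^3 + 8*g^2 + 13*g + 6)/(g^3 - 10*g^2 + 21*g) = (g^3 + 8*g^2 + 13*g + 6)/(g*(g^2 - 10*g + 21))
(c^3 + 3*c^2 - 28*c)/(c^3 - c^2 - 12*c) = (c + 7)/(c + 3)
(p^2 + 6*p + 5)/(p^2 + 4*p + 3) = (p + 5)/(p + 3)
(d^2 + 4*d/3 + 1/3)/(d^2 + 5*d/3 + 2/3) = (3*d + 1)/(3*d + 2)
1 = 1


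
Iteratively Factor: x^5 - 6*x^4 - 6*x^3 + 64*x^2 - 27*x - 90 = (x + 1)*(x^4 - 7*x^3 + x^2 + 63*x - 90) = (x + 1)*(x + 3)*(x^3 - 10*x^2 + 31*x - 30) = (x - 2)*(x + 1)*(x + 3)*(x^2 - 8*x + 15) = (x - 5)*(x - 2)*(x + 1)*(x + 3)*(x - 3)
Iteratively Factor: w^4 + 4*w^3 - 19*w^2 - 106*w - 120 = (w + 3)*(w^3 + w^2 - 22*w - 40) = (w - 5)*(w + 3)*(w^2 + 6*w + 8) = (w - 5)*(w + 2)*(w + 3)*(w + 4)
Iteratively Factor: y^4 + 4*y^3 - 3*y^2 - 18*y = (y)*(y^3 + 4*y^2 - 3*y - 18) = y*(y + 3)*(y^2 + y - 6) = y*(y - 2)*(y + 3)*(y + 3)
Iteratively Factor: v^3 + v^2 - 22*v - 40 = (v - 5)*(v^2 + 6*v + 8) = (v - 5)*(v + 2)*(v + 4)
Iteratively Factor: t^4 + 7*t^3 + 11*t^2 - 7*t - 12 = (t - 1)*(t^3 + 8*t^2 + 19*t + 12) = (t - 1)*(t + 4)*(t^2 + 4*t + 3) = (t - 1)*(t + 1)*(t + 4)*(t + 3)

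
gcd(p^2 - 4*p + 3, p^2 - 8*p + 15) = p - 3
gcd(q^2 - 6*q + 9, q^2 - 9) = q - 3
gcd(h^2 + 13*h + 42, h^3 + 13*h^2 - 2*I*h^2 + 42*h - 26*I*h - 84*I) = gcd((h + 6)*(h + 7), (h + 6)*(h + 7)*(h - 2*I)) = h^2 + 13*h + 42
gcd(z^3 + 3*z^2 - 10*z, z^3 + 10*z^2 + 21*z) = z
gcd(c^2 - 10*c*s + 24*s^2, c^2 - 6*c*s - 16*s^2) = 1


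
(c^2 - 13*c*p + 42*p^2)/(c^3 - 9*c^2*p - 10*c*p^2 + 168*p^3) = 1/(c + 4*p)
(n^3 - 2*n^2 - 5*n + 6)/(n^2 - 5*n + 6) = (n^2 + n - 2)/(n - 2)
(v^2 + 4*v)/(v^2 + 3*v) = (v + 4)/(v + 3)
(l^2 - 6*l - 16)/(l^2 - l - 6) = (l - 8)/(l - 3)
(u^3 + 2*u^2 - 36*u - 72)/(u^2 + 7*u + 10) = (u^2 - 36)/(u + 5)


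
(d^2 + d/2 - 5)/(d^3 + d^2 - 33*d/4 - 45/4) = 2*(d - 2)/(2*d^2 - 3*d - 9)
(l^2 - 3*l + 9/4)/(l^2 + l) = (l^2 - 3*l + 9/4)/(l*(l + 1))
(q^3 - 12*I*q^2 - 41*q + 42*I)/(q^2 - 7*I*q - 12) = (q^2 - 9*I*q - 14)/(q - 4*I)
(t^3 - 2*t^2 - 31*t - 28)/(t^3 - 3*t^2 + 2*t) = (t^3 - 2*t^2 - 31*t - 28)/(t*(t^2 - 3*t + 2))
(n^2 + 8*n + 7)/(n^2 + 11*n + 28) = (n + 1)/(n + 4)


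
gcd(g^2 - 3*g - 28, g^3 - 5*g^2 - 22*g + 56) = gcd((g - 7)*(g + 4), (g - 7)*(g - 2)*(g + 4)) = g^2 - 3*g - 28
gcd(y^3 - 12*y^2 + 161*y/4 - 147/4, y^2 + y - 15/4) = y - 3/2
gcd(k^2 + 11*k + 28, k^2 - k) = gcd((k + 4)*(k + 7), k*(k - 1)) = 1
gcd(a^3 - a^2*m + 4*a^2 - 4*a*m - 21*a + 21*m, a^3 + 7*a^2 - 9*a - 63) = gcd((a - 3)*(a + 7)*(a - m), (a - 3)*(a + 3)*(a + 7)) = a^2 + 4*a - 21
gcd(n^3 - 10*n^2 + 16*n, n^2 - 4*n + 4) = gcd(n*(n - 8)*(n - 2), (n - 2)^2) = n - 2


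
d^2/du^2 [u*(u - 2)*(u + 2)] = 6*u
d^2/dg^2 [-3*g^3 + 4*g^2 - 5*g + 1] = 8 - 18*g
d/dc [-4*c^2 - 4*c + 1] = -8*c - 4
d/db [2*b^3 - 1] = 6*b^2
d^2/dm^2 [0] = 0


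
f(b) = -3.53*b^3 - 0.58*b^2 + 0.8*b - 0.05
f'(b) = -10.59*b^2 - 1.16*b + 0.8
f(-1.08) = 2.86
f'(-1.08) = -10.30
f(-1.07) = 2.75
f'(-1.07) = -10.08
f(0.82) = -1.73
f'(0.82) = -7.27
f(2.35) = -47.18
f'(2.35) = -60.41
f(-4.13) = 235.42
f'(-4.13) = -175.04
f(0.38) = -0.02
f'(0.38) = -1.17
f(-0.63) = 0.10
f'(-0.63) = -2.67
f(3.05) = -103.16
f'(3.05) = -101.25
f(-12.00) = 6006.67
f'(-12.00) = -1510.24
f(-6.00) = 736.75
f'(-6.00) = -373.48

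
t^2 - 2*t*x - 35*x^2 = (t - 7*x)*(t + 5*x)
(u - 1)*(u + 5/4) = u^2 + u/4 - 5/4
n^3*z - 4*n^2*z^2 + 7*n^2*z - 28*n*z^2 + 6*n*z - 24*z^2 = (n + 6)*(n - 4*z)*(n*z + z)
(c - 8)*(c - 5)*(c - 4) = c^3 - 17*c^2 + 92*c - 160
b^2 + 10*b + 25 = (b + 5)^2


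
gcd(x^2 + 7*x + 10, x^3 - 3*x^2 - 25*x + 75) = x + 5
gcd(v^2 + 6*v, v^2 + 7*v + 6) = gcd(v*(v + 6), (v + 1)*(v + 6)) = v + 6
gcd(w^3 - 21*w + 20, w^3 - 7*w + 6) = w - 1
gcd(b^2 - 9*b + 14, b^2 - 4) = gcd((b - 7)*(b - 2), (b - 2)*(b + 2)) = b - 2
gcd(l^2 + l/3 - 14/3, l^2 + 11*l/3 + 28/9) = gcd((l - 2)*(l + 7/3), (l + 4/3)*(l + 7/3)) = l + 7/3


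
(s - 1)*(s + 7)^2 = s^3 + 13*s^2 + 35*s - 49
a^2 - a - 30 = (a - 6)*(a + 5)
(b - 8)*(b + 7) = b^2 - b - 56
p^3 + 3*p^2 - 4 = (p - 1)*(p + 2)^2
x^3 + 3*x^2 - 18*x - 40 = (x - 4)*(x + 2)*(x + 5)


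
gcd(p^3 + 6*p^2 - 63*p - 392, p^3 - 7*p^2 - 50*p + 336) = p^2 - p - 56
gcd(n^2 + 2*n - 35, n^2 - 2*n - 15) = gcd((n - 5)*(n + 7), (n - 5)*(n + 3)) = n - 5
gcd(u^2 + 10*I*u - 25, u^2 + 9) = 1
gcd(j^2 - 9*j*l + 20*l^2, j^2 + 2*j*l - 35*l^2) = j - 5*l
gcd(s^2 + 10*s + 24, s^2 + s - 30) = s + 6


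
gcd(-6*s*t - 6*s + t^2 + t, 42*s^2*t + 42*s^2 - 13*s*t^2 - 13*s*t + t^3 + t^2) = 6*s*t + 6*s - t^2 - t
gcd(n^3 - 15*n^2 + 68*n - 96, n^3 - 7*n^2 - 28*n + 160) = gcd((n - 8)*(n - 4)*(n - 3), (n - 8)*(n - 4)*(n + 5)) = n^2 - 12*n + 32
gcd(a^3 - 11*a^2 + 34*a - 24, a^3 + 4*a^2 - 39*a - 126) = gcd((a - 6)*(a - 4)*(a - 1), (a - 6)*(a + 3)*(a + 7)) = a - 6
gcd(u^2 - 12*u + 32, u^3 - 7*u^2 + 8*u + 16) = u - 4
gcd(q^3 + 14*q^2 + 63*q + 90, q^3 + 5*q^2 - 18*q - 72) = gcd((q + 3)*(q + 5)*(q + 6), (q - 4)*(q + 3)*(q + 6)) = q^2 + 9*q + 18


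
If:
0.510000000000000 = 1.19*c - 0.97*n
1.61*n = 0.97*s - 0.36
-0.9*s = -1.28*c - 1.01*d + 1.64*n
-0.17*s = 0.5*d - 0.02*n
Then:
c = 0.46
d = -0.14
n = 0.03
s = 0.43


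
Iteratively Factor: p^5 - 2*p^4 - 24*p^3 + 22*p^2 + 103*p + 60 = (p - 3)*(p^4 + p^3 - 21*p^2 - 41*p - 20) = (p - 5)*(p - 3)*(p^3 + 6*p^2 + 9*p + 4) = (p - 5)*(p - 3)*(p + 1)*(p^2 + 5*p + 4) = (p - 5)*(p - 3)*(p + 1)*(p + 4)*(p + 1)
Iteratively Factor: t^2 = (t)*(t)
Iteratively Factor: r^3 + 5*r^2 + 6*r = (r + 3)*(r^2 + 2*r) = (r + 2)*(r + 3)*(r)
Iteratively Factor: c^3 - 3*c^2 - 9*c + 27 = (c - 3)*(c^2 - 9) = (c - 3)*(c + 3)*(c - 3)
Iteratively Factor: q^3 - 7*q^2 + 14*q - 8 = (q - 4)*(q^2 - 3*q + 2) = (q - 4)*(q - 1)*(q - 2)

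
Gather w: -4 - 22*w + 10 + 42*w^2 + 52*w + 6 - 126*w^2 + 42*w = -84*w^2 + 72*w + 12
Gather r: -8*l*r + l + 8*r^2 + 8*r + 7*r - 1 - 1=l + 8*r^2 + r*(15 - 8*l) - 2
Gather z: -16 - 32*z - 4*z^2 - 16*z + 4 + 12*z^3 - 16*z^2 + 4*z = 12*z^3 - 20*z^2 - 44*z - 12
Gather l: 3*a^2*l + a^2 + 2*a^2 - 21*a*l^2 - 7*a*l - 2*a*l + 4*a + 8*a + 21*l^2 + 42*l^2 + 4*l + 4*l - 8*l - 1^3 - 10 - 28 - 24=3*a^2 + 12*a + l^2*(63 - 21*a) + l*(3*a^2 - 9*a) - 63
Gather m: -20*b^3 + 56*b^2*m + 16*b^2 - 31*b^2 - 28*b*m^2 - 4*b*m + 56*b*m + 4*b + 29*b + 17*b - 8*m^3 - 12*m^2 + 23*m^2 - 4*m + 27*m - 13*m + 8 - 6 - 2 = -20*b^3 - 15*b^2 + 50*b - 8*m^3 + m^2*(11 - 28*b) + m*(56*b^2 + 52*b + 10)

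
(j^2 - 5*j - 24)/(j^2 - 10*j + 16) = (j + 3)/(j - 2)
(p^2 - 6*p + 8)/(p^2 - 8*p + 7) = (p^2 - 6*p + 8)/(p^2 - 8*p + 7)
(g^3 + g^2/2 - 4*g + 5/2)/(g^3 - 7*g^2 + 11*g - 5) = (g + 5/2)/(g - 5)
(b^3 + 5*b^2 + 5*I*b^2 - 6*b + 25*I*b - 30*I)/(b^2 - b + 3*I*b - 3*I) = (b^2 + b*(6 + 5*I) + 30*I)/(b + 3*I)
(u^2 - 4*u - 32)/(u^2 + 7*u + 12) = (u - 8)/(u + 3)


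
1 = 1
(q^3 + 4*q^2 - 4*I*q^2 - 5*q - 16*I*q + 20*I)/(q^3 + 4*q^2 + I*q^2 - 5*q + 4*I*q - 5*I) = (q - 4*I)/(q + I)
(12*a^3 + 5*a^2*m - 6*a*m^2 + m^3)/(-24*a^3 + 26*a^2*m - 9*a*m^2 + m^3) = (-a - m)/(2*a - m)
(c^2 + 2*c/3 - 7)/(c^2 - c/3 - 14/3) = (c + 3)/(c + 2)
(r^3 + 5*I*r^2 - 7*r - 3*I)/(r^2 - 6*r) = (r^3 + 5*I*r^2 - 7*r - 3*I)/(r*(r - 6))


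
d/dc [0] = 0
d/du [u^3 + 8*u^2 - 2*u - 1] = 3*u^2 + 16*u - 2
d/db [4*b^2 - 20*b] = 8*b - 20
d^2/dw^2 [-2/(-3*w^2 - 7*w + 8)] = 4*(-9*w^2 - 21*w + (6*w + 7)^2 + 24)/(3*w^2 + 7*w - 8)^3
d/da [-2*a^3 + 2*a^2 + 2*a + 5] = -6*a^2 + 4*a + 2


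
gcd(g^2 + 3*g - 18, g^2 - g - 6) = g - 3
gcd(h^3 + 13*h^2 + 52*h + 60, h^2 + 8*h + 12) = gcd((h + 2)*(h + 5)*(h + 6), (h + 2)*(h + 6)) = h^2 + 8*h + 12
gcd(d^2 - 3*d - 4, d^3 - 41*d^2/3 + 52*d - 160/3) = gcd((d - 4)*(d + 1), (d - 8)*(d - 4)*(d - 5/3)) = d - 4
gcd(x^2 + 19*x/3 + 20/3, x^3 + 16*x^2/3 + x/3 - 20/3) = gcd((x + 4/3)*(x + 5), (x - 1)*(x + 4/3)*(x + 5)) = x^2 + 19*x/3 + 20/3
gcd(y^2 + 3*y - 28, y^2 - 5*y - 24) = 1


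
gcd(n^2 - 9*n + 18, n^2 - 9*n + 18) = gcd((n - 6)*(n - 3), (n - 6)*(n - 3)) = n^2 - 9*n + 18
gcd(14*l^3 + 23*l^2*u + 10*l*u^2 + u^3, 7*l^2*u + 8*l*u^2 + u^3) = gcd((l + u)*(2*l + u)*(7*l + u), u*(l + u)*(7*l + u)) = 7*l^2 + 8*l*u + u^2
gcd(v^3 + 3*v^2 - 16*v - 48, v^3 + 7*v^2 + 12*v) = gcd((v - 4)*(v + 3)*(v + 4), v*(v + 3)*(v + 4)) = v^2 + 7*v + 12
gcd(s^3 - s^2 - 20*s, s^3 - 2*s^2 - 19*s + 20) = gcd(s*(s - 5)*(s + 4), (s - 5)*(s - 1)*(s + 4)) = s^2 - s - 20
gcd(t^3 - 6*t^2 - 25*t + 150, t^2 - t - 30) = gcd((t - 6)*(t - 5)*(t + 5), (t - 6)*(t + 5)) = t^2 - t - 30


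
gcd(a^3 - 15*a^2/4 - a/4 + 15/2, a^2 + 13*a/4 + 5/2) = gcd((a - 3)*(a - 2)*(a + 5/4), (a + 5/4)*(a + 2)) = a + 5/4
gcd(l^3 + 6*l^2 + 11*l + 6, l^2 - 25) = 1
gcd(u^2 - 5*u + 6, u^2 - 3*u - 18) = 1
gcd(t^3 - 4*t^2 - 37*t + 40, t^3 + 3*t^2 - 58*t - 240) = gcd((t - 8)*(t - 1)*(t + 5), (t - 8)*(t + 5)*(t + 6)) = t^2 - 3*t - 40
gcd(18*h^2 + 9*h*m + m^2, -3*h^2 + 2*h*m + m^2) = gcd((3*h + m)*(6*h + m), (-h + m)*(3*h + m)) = 3*h + m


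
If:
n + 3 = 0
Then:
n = -3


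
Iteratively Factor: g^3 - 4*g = (g + 2)*(g^2 - 2*g) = (g - 2)*(g + 2)*(g)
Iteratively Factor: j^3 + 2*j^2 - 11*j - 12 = (j + 1)*(j^2 + j - 12) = (j - 3)*(j + 1)*(j + 4)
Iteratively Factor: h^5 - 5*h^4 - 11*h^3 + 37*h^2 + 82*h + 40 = (h - 4)*(h^4 - h^3 - 15*h^2 - 23*h - 10) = (h - 5)*(h - 4)*(h^3 + 4*h^2 + 5*h + 2) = (h - 5)*(h - 4)*(h + 1)*(h^2 + 3*h + 2) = (h - 5)*(h - 4)*(h + 1)*(h + 2)*(h + 1)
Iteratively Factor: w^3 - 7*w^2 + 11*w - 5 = (w - 5)*(w^2 - 2*w + 1) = (w - 5)*(w - 1)*(w - 1)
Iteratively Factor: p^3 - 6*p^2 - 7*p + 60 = (p + 3)*(p^2 - 9*p + 20) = (p - 4)*(p + 3)*(p - 5)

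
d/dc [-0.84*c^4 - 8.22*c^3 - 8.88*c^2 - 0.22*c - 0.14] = -3.36*c^3 - 24.66*c^2 - 17.76*c - 0.22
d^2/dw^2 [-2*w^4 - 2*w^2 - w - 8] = -24*w^2 - 4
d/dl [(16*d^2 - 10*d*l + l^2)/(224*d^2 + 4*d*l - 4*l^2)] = -9*d/(196*d^2 + 56*d*l + 4*l^2)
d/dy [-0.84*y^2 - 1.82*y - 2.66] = -1.68*y - 1.82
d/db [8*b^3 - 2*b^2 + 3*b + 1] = 24*b^2 - 4*b + 3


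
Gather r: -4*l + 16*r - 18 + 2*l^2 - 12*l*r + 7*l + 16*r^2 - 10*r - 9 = 2*l^2 + 3*l + 16*r^2 + r*(6 - 12*l) - 27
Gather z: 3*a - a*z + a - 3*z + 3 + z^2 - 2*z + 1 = 4*a + z^2 + z*(-a - 5) + 4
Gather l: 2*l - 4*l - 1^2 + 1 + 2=2 - 2*l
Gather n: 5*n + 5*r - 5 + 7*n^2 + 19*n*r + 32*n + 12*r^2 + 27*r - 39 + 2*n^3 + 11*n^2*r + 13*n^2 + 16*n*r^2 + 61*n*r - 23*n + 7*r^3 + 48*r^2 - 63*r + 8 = 2*n^3 + n^2*(11*r + 20) + n*(16*r^2 + 80*r + 14) + 7*r^3 + 60*r^2 - 31*r - 36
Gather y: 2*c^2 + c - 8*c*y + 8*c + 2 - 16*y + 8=2*c^2 + 9*c + y*(-8*c - 16) + 10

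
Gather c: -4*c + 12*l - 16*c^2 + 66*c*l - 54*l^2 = -16*c^2 + c*(66*l - 4) - 54*l^2 + 12*l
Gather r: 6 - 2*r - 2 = 4 - 2*r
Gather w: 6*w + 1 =6*w + 1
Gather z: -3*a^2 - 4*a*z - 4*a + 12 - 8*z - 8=-3*a^2 - 4*a + z*(-4*a - 8) + 4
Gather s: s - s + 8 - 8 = 0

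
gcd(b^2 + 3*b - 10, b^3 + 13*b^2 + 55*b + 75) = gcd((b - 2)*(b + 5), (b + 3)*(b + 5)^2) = b + 5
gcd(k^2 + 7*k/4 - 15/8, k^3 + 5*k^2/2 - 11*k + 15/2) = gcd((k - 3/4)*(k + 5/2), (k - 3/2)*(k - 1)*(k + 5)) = 1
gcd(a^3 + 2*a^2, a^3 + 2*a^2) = a^3 + 2*a^2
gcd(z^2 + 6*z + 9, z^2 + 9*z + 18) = z + 3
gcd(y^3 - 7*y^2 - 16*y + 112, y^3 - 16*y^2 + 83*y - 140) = y^2 - 11*y + 28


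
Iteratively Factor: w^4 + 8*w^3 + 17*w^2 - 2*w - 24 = (w + 3)*(w^3 + 5*w^2 + 2*w - 8) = (w + 2)*(w + 3)*(w^2 + 3*w - 4) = (w - 1)*(w + 2)*(w + 3)*(w + 4)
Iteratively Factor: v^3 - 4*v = (v + 2)*(v^2 - 2*v) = v*(v + 2)*(v - 2)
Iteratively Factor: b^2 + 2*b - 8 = (b - 2)*(b + 4)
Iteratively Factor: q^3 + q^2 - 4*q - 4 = (q + 2)*(q^2 - q - 2) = (q + 1)*(q + 2)*(q - 2)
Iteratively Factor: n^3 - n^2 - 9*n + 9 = (n + 3)*(n^2 - 4*n + 3) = (n - 1)*(n + 3)*(n - 3)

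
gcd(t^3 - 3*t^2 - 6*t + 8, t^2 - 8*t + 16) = t - 4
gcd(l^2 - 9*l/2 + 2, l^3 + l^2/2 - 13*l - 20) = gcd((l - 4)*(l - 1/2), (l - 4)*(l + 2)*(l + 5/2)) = l - 4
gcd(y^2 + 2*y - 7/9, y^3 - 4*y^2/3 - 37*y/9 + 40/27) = y - 1/3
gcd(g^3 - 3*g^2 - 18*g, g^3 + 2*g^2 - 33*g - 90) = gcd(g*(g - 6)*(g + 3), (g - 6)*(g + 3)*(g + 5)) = g^2 - 3*g - 18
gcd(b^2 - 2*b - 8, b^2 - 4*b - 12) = b + 2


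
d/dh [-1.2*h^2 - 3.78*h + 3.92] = -2.4*h - 3.78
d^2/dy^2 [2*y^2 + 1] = 4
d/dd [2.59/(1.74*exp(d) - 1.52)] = -4.5066*exp(d)/(1.74*exp(d) - 1.52)^2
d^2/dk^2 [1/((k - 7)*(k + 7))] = 2*(3*k^2 + 49)/(k^6 - 147*k^4 + 7203*k^2 - 117649)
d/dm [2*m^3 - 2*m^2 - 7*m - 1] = 6*m^2 - 4*m - 7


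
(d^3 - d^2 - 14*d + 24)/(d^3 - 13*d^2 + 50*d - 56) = (d^2 + d - 12)/(d^2 - 11*d + 28)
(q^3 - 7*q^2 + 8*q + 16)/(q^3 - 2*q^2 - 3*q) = (q^2 - 8*q + 16)/(q*(q - 3))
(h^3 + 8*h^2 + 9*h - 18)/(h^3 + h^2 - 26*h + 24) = (h + 3)/(h - 4)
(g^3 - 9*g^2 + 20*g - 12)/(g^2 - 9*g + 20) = (g^3 - 9*g^2 + 20*g - 12)/(g^2 - 9*g + 20)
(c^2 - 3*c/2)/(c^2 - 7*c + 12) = c*(2*c - 3)/(2*(c^2 - 7*c + 12))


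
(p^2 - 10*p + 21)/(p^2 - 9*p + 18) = (p - 7)/(p - 6)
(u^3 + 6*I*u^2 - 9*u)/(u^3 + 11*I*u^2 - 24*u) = (u + 3*I)/(u + 8*I)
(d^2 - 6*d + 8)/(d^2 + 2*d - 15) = (d^2 - 6*d + 8)/(d^2 + 2*d - 15)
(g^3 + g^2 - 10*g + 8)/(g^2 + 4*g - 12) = (g^2 + 3*g - 4)/(g + 6)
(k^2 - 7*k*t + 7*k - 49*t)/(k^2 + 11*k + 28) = (k - 7*t)/(k + 4)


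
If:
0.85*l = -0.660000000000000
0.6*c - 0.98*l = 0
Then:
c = -1.27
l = -0.78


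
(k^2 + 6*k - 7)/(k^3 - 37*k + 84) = (k - 1)/(k^2 - 7*k + 12)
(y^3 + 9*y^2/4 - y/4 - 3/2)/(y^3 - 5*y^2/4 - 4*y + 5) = (4*y^2 + y - 3)/(4*y^2 - 13*y + 10)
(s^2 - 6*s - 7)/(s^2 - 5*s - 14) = (s + 1)/(s + 2)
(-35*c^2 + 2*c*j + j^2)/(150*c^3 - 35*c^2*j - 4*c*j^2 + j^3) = (-7*c - j)/(30*c^2 - c*j - j^2)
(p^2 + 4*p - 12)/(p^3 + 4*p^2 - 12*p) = 1/p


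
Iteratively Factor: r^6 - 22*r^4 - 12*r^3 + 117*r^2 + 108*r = (r + 3)*(r^5 - 3*r^4 - 13*r^3 + 27*r^2 + 36*r) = r*(r + 3)*(r^4 - 3*r^3 - 13*r^2 + 27*r + 36) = r*(r - 4)*(r + 3)*(r^3 + r^2 - 9*r - 9) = r*(r - 4)*(r - 3)*(r + 3)*(r^2 + 4*r + 3) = r*(r - 4)*(r - 3)*(r + 1)*(r + 3)*(r + 3)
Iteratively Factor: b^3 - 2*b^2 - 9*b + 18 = (b - 2)*(b^2 - 9) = (b - 2)*(b + 3)*(b - 3)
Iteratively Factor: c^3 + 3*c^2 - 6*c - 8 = (c + 4)*(c^2 - c - 2) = (c - 2)*(c + 4)*(c + 1)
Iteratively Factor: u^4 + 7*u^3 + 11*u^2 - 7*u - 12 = (u + 4)*(u^3 + 3*u^2 - u - 3) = (u + 3)*(u + 4)*(u^2 - 1) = (u + 1)*(u + 3)*(u + 4)*(u - 1)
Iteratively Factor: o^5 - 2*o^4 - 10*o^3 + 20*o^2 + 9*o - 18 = (o - 1)*(o^4 - o^3 - 11*o^2 + 9*o + 18) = (o - 1)*(o + 3)*(o^3 - 4*o^2 + o + 6) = (o - 1)*(o + 1)*(o + 3)*(o^2 - 5*o + 6) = (o - 2)*(o - 1)*(o + 1)*(o + 3)*(o - 3)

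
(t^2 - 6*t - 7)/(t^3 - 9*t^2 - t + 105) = (t + 1)/(t^2 - 2*t - 15)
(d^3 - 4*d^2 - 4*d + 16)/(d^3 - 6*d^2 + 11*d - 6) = (d^2 - 2*d - 8)/(d^2 - 4*d + 3)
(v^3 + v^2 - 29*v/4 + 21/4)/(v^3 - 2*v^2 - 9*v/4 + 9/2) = (2*v^2 + 5*v - 7)/(2*v^2 - v - 6)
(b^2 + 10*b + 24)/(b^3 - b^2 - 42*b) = (b + 4)/(b*(b - 7))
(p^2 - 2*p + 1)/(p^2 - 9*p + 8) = (p - 1)/(p - 8)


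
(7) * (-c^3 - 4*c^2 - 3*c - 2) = -7*c^3 - 28*c^2 - 21*c - 14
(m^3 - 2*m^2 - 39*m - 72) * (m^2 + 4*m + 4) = m^5 + 2*m^4 - 43*m^3 - 236*m^2 - 444*m - 288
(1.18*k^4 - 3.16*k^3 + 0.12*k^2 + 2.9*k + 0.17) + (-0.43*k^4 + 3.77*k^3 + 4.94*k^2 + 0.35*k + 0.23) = 0.75*k^4 + 0.61*k^3 + 5.06*k^2 + 3.25*k + 0.4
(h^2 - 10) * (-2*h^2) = -2*h^4 + 20*h^2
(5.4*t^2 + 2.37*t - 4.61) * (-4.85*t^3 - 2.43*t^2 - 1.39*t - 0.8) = -26.19*t^5 - 24.6165*t^4 + 9.0934*t^3 + 3.588*t^2 + 4.5119*t + 3.688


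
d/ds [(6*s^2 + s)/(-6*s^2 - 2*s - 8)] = (-3*s^2 - 48*s - 4)/(2*(9*s^4 + 6*s^3 + 25*s^2 + 8*s + 16))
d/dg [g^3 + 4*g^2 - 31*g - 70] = 3*g^2 + 8*g - 31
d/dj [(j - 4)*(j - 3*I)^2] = (j - 3*I)*(3*j - 8 - 3*I)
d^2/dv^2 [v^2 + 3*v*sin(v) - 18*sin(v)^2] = -3*v*sin(v) + 72*sin(v)^2 + 6*cos(v) - 34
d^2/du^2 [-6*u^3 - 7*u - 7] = -36*u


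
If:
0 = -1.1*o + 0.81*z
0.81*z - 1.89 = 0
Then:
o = 1.72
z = 2.33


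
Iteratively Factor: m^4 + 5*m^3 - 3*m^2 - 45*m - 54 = (m + 3)*(m^3 + 2*m^2 - 9*m - 18) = (m - 3)*(m + 3)*(m^2 + 5*m + 6) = (m - 3)*(m + 3)^2*(m + 2)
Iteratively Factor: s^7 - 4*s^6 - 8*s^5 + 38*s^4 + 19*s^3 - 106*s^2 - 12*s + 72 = (s - 3)*(s^6 - s^5 - 11*s^4 + 5*s^3 + 34*s^2 - 4*s - 24) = (s - 3)^2*(s^5 + 2*s^4 - 5*s^3 - 10*s^2 + 4*s + 8) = (s - 3)^2*(s - 1)*(s^4 + 3*s^3 - 2*s^2 - 12*s - 8) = (s - 3)^2*(s - 1)*(s + 2)*(s^3 + s^2 - 4*s - 4) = (s - 3)^2*(s - 2)*(s - 1)*(s + 2)*(s^2 + 3*s + 2) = (s - 3)^2*(s - 2)*(s - 1)*(s + 1)*(s + 2)*(s + 2)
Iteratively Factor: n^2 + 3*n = (n + 3)*(n)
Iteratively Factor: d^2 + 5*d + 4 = (d + 4)*(d + 1)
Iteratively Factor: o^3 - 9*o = (o)*(o^2 - 9) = o*(o - 3)*(o + 3)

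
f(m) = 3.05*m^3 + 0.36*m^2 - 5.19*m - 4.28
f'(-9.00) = 729.48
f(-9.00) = -2151.86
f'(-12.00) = 1303.77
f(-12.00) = -5160.56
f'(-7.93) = 564.50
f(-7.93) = -1461.45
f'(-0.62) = -2.12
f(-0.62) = -1.65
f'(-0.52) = -3.09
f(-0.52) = -1.91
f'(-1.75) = 21.57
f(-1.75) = -10.44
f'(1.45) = 15.09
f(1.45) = -1.75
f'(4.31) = 167.88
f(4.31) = 224.23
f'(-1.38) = 11.24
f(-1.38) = -4.45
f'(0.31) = -4.09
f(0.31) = -5.76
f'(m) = 9.15*m^2 + 0.72*m - 5.19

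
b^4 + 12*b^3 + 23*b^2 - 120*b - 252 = (b - 3)*(b + 2)*(b + 6)*(b + 7)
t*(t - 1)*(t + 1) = t^3 - t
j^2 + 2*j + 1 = (j + 1)^2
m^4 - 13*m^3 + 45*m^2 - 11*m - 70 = (m - 7)*(m - 5)*(m - 2)*(m + 1)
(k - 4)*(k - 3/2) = k^2 - 11*k/2 + 6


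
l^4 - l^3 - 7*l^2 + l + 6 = (l - 3)*(l - 1)*(l + 1)*(l + 2)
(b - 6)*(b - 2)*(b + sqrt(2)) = b^3 - 8*b^2 + sqrt(2)*b^2 - 8*sqrt(2)*b + 12*b + 12*sqrt(2)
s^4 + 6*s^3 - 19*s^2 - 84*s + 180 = (s - 3)*(s - 2)*(s + 5)*(s + 6)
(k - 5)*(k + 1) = k^2 - 4*k - 5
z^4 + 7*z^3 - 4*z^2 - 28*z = z*(z - 2)*(z + 2)*(z + 7)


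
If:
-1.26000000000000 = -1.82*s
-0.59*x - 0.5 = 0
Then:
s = 0.69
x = -0.85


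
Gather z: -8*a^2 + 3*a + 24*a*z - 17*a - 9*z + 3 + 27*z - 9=-8*a^2 - 14*a + z*(24*a + 18) - 6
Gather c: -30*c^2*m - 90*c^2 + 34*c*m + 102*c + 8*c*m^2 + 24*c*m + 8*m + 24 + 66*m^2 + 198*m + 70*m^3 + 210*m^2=c^2*(-30*m - 90) + c*(8*m^2 + 58*m + 102) + 70*m^3 + 276*m^2 + 206*m + 24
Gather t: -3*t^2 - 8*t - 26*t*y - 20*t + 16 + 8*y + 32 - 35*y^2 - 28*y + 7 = -3*t^2 + t*(-26*y - 28) - 35*y^2 - 20*y + 55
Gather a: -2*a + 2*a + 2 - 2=0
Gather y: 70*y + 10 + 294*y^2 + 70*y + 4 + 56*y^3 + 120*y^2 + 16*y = 56*y^3 + 414*y^2 + 156*y + 14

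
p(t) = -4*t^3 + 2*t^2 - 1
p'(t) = -12*t^2 + 4*t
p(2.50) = -51.00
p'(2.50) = -65.00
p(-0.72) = 1.53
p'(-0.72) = -9.10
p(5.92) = -760.81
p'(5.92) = -396.88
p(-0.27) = -0.78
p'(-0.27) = -1.95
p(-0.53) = 0.16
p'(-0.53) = -5.49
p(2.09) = -28.78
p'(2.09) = -44.06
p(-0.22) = -0.86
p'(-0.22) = -1.46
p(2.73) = -67.48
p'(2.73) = -78.51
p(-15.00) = 13949.00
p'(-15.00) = -2760.00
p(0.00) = -1.00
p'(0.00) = 0.00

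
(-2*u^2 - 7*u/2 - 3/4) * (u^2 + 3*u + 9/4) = -2*u^4 - 19*u^3/2 - 63*u^2/4 - 81*u/8 - 27/16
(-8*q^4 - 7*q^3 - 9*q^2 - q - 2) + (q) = -8*q^4 - 7*q^3 - 9*q^2 - 2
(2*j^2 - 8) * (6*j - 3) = 12*j^3 - 6*j^2 - 48*j + 24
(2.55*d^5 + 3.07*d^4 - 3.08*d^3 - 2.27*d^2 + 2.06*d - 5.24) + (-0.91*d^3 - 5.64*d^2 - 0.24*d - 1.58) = 2.55*d^5 + 3.07*d^4 - 3.99*d^3 - 7.91*d^2 + 1.82*d - 6.82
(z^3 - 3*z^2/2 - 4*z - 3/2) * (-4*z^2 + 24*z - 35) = -4*z^5 + 30*z^4 - 55*z^3 - 75*z^2/2 + 104*z + 105/2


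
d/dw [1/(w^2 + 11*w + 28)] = (-2*w - 11)/(w^2 + 11*w + 28)^2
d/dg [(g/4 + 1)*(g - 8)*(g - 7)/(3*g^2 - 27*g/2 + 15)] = (2*g^4 - 18*g^3 + 137*g^2 - 1116*g + 1976)/(6*(4*g^4 - 36*g^3 + 121*g^2 - 180*g + 100))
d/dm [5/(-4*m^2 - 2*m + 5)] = 10*(4*m + 1)/(4*m^2 + 2*m - 5)^2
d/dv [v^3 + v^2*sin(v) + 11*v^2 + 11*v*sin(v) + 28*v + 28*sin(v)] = v^2*cos(v) + 3*v^2 + 2*v*sin(v) + 11*v*cos(v) + 22*v + 11*sin(v) + 28*cos(v) + 28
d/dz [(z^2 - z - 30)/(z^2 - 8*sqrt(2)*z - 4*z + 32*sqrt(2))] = ((2*z - 1)*(z^2 - 8*sqrt(2)*z - 4*z + 32*sqrt(2)) - 2*(-z + 2 + 4*sqrt(2))*(-z^2 + z + 30))/(z^2 - 8*sqrt(2)*z - 4*z + 32*sqrt(2))^2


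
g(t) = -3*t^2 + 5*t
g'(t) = 5 - 6*t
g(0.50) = 1.75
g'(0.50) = 2.00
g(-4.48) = -82.61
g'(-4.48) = 31.88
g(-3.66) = -58.49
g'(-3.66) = 26.96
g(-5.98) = -137.18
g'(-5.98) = 40.88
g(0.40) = 1.52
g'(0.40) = 2.60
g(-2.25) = -26.44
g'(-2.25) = 18.50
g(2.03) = -2.21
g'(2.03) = -7.18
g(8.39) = -169.23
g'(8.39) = -45.34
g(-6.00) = -138.00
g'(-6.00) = 41.00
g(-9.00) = -288.00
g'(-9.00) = 59.00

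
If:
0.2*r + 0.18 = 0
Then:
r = -0.90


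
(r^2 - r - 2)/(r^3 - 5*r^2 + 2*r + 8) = 1/(r - 4)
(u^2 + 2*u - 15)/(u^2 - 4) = (u^2 + 2*u - 15)/(u^2 - 4)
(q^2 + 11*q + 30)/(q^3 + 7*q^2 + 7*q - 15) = (q + 6)/(q^2 + 2*q - 3)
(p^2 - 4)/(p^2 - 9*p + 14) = (p + 2)/(p - 7)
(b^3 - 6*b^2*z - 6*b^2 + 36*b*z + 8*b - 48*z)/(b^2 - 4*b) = b - 6*z - 2 + 12*z/b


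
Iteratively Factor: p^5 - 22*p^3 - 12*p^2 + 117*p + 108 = (p + 3)*(p^4 - 3*p^3 - 13*p^2 + 27*p + 36) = (p - 3)*(p + 3)*(p^3 - 13*p - 12) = (p - 3)*(p + 1)*(p + 3)*(p^2 - p - 12) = (p - 4)*(p - 3)*(p + 1)*(p + 3)*(p + 3)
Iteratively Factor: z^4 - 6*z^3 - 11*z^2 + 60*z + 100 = (z - 5)*(z^3 - z^2 - 16*z - 20) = (z - 5)*(z + 2)*(z^2 - 3*z - 10) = (z - 5)*(z + 2)^2*(z - 5)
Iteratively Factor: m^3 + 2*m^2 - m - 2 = (m + 1)*(m^2 + m - 2) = (m - 1)*(m + 1)*(m + 2)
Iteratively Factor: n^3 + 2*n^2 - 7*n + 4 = (n + 4)*(n^2 - 2*n + 1) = (n - 1)*(n + 4)*(n - 1)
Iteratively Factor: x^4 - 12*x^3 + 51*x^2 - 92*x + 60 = (x - 2)*(x^3 - 10*x^2 + 31*x - 30) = (x - 2)^2*(x^2 - 8*x + 15) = (x - 5)*(x - 2)^2*(x - 3)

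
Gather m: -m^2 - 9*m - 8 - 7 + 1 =-m^2 - 9*m - 14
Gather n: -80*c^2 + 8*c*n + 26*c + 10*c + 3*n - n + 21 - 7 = -80*c^2 + 36*c + n*(8*c + 2) + 14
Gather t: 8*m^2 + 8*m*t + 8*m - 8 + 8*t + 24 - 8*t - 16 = 8*m^2 + 8*m*t + 8*m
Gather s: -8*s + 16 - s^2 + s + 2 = -s^2 - 7*s + 18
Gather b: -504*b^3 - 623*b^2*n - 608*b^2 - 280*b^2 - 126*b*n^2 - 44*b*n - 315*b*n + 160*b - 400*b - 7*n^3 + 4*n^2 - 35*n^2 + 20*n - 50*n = -504*b^3 + b^2*(-623*n - 888) + b*(-126*n^2 - 359*n - 240) - 7*n^3 - 31*n^2 - 30*n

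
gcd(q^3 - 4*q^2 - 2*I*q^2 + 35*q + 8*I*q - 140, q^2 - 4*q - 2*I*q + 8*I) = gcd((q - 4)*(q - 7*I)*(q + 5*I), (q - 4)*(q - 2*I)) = q - 4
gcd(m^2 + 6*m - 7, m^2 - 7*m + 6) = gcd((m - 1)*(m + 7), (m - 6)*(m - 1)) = m - 1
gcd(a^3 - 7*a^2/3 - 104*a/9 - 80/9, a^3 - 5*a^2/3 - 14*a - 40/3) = a^2 - 11*a/3 - 20/3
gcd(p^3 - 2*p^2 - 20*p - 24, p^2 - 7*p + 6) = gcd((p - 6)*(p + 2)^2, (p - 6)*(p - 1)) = p - 6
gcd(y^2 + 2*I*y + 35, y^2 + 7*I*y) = y + 7*I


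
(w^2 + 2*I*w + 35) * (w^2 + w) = w^4 + w^3 + 2*I*w^3 + 35*w^2 + 2*I*w^2 + 35*w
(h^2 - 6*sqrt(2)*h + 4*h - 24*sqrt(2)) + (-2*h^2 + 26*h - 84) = -h^2 - 6*sqrt(2)*h + 30*h - 84 - 24*sqrt(2)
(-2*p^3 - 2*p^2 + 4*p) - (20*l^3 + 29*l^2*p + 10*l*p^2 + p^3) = -20*l^3 - 29*l^2*p - 10*l*p^2 - 3*p^3 - 2*p^2 + 4*p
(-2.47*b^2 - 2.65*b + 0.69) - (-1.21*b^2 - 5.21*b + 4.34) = -1.26*b^2 + 2.56*b - 3.65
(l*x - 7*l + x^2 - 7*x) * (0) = 0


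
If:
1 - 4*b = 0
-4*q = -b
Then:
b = 1/4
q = 1/16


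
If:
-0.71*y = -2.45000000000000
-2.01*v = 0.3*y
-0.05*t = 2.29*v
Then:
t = 23.59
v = -0.52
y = 3.45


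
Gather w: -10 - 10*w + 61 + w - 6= 45 - 9*w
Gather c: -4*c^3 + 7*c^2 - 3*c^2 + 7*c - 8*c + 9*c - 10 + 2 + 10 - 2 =-4*c^3 + 4*c^2 + 8*c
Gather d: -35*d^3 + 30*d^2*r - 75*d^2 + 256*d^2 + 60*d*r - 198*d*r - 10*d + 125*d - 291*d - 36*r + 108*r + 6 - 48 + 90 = -35*d^3 + d^2*(30*r + 181) + d*(-138*r - 176) + 72*r + 48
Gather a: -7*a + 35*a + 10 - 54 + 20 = 28*a - 24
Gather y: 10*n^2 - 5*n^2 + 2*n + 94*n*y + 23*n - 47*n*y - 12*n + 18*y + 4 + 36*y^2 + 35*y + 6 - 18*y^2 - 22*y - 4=5*n^2 + 13*n + 18*y^2 + y*(47*n + 31) + 6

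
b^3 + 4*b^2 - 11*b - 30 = (b - 3)*(b + 2)*(b + 5)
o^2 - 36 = (o - 6)*(o + 6)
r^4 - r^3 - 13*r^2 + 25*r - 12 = (r - 3)*(r - 1)^2*(r + 4)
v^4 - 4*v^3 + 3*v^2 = v^2*(v - 3)*(v - 1)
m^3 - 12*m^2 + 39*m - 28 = (m - 7)*(m - 4)*(m - 1)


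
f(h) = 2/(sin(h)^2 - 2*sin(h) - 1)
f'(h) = 2*(-2*sin(h)*cos(h) + 2*cos(h))/(sin(h)^2 - 2*sin(h) - 1)^2 = 4*(1 - sin(h))*cos(h)/(2*sin(h) + cos(h)^2)^2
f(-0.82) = 2.01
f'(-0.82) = 4.75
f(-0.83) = 1.96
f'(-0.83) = 4.51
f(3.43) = -5.71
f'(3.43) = -40.15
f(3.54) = -27.18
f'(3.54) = -944.82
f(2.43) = -1.06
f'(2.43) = -0.30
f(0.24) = -1.41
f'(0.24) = 1.47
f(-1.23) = 1.13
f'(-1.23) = 0.83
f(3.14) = -1.99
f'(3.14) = -3.97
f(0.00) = -2.00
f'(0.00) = 4.00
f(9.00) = -1.21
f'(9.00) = -0.78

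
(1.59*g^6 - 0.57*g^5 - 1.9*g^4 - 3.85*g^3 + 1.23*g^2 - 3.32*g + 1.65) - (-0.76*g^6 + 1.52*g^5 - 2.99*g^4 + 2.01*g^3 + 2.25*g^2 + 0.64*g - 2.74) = 2.35*g^6 - 2.09*g^5 + 1.09*g^4 - 5.86*g^3 - 1.02*g^2 - 3.96*g + 4.39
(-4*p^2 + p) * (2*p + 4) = -8*p^3 - 14*p^2 + 4*p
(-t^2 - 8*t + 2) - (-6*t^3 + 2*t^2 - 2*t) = 6*t^3 - 3*t^2 - 6*t + 2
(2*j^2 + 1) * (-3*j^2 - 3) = -6*j^4 - 9*j^2 - 3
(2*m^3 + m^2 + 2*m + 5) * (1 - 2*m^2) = -4*m^5 - 2*m^4 - 2*m^3 - 9*m^2 + 2*m + 5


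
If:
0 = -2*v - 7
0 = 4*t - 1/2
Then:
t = 1/8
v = -7/2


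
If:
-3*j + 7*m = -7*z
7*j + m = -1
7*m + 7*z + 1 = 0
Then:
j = -1/3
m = 4/3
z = -31/21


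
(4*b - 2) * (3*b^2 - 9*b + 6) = 12*b^3 - 42*b^2 + 42*b - 12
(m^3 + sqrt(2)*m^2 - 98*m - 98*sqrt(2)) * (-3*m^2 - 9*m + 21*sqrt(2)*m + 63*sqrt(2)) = -3*m^5 - 9*m^4 + 18*sqrt(2)*m^4 + 54*sqrt(2)*m^3 + 336*m^3 - 1764*sqrt(2)*m^2 + 1008*m^2 - 5292*sqrt(2)*m - 4116*m - 12348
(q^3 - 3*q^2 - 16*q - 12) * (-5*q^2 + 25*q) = -5*q^5 + 40*q^4 + 5*q^3 - 340*q^2 - 300*q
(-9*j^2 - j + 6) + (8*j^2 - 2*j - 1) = -j^2 - 3*j + 5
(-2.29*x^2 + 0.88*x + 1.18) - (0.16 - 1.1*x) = -2.29*x^2 + 1.98*x + 1.02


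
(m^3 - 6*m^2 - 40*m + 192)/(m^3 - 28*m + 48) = (m - 8)/(m - 2)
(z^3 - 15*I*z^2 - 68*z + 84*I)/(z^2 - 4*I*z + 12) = (z^2 - 9*I*z - 14)/(z + 2*I)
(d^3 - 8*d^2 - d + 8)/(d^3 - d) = (d - 8)/d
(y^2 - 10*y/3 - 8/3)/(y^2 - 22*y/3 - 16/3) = (y - 4)/(y - 8)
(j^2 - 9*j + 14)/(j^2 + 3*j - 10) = (j - 7)/(j + 5)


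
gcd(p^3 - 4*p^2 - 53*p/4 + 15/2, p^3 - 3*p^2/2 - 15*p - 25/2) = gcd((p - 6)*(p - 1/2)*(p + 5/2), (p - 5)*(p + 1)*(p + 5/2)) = p + 5/2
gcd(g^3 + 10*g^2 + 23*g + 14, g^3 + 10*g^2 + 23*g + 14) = g^3 + 10*g^2 + 23*g + 14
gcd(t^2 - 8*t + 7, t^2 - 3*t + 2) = t - 1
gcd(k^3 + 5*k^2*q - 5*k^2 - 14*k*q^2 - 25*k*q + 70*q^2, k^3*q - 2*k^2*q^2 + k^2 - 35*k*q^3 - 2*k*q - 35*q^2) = 1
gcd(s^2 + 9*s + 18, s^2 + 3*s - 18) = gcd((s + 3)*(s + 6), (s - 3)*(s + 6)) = s + 6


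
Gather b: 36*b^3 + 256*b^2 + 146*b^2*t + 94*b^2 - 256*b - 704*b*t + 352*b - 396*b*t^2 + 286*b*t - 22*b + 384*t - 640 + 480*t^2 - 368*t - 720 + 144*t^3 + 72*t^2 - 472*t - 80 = 36*b^3 + b^2*(146*t + 350) + b*(-396*t^2 - 418*t + 74) + 144*t^3 + 552*t^2 - 456*t - 1440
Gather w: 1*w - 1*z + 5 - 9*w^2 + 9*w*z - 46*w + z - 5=-9*w^2 + w*(9*z - 45)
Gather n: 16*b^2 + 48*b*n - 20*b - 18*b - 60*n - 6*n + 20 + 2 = 16*b^2 - 38*b + n*(48*b - 66) + 22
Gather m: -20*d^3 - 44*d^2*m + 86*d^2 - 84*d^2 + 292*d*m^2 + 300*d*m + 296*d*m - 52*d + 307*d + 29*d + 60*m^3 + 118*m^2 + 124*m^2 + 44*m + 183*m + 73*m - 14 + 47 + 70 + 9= -20*d^3 + 2*d^2 + 284*d + 60*m^3 + m^2*(292*d + 242) + m*(-44*d^2 + 596*d + 300) + 112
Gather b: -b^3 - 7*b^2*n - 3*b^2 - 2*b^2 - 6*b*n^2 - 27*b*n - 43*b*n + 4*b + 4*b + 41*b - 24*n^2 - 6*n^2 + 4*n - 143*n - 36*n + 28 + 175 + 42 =-b^3 + b^2*(-7*n - 5) + b*(-6*n^2 - 70*n + 49) - 30*n^2 - 175*n + 245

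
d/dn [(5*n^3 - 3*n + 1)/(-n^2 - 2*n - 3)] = (-5*n^4 - 20*n^3 - 48*n^2 + 2*n + 11)/(n^4 + 4*n^3 + 10*n^2 + 12*n + 9)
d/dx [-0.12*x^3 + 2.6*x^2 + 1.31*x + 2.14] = -0.36*x^2 + 5.2*x + 1.31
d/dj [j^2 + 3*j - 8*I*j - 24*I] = 2*j + 3 - 8*I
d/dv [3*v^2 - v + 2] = 6*v - 1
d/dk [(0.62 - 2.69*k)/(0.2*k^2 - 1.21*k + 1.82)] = (0.538*k^2 - 0.248*k - 4.1456)/(0.04*k^4 - 0.484*k^3 + 2.1921*k^2 - 4.4044*k + 3.3124)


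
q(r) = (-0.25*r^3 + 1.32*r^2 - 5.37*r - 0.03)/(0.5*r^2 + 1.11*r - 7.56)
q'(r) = (-1.0*r - 1.11)*(-0.25*r^3 + 1.32*r^2 - 5.37*r - 0.03)/(0.5*r^2 + 1.11*r - 7.56)^2 + (-0.75*r^2 + 2.64*r - 5.37)/(0.5*r^2 + 1.11*r - 7.56) = (-0.125*r^4 - 0.555*r^3 + 9.8202*r^2 - 19.9284*r + 40.6305)/(0.25*r^4 + 1.11*r^3 - 6.3279*r^2 - 16.7832*r + 57.1536)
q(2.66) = 9.05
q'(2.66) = 35.31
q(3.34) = -7.28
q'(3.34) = 15.92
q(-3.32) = -7.24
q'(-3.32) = 6.70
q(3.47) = -5.72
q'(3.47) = 9.06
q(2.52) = 5.78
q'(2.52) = 15.41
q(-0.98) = -0.82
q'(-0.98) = 1.05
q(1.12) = 0.83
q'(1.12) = 0.92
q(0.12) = 0.09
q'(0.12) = 0.70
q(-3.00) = -5.43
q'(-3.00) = 4.74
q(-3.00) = -5.43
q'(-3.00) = 4.74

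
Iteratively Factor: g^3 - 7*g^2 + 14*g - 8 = (g - 1)*(g^2 - 6*g + 8) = (g - 2)*(g - 1)*(g - 4)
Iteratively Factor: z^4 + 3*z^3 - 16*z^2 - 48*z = (z + 4)*(z^3 - z^2 - 12*z) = z*(z + 4)*(z^2 - z - 12) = z*(z + 3)*(z + 4)*(z - 4)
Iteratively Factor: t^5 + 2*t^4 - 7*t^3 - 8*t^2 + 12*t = (t)*(t^4 + 2*t^3 - 7*t^2 - 8*t + 12) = t*(t + 2)*(t^3 - 7*t + 6) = t*(t + 2)*(t + 3)*(t^2 - 3*t + 2) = t*(t - 1)*(t + 2)*(t + 3)*(t - 2)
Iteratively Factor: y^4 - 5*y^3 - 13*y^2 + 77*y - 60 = (y - 5)*(y^3 - 13*y + 12) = (y - 5)*(y + 4)*(y^2 - 4*y + 3) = (y - 5)*(y - 1)*(y + 4)*(y - 3)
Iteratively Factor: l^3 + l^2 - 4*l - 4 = (l + 1)*(l^2 - 4) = (l - 2)*(l + 1)*(l + 2)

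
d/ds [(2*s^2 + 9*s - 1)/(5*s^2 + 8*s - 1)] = (-29*s^2 + 6*s - 1)/(25*s^4 + 80*s^3 + 54*s^2 - 16*s + 1)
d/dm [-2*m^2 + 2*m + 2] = 2 - 4*m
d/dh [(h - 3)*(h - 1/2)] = 2*h - 7/2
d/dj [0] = 0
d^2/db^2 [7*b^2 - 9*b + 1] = 14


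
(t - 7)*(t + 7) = t^2 - 49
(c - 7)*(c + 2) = c^2 - 5*c - 14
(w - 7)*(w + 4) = w^2 - 3*w - 28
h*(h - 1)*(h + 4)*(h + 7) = h^4 + 10*h^3 + 17*h^2 - 28*h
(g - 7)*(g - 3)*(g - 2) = g^3 - 12*g^2 + 41*g - 42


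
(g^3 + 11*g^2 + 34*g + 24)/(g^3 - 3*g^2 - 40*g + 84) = (g^2 + 5*g + 4)/(g^2 - 9*g + 14)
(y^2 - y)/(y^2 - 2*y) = (y - 1)/(y - 2)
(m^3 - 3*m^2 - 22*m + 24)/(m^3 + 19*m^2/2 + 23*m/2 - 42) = 2*(m^2 - 7*m + 6)/(2*m^2 + 11*m - 21)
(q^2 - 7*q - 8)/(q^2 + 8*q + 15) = (q^2 - 7*q - 8)/(q^2 + 8*q + 15)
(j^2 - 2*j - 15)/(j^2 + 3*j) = (j - 5)/j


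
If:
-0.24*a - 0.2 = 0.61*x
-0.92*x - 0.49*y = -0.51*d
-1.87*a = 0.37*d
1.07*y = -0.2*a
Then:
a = 0.14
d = -0.72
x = -0.38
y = -0.03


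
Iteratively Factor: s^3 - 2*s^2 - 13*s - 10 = (s + 2)*(s^2 - 4*s - 5) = (s - 5)*(s + 2)*(s + 1)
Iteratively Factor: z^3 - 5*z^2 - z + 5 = (z - 5)*(z^2 - 1) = (z - 5)*(z - 1)*(z + 1)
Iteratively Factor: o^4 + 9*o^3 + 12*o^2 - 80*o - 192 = (o + 4)*(o^3 + 5*o^2 - 8*o - 48) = (o + 4)^2*(o^2 + o - 12) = (o + 4)^3*(o - 3)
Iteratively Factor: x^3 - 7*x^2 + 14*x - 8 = (x - 1)*(x^2 - 6*x + 8) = (x - 4)*(x - 1)*(x - 2)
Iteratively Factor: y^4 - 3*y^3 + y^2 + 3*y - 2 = (y - 1)*(y^3 - 2*y^2 - y + 2) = (y - 1)^2*(y^2 - y - 2) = (y - 1)^2*(y + 1)*(y - 2)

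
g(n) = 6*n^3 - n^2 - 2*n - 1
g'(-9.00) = 1474.00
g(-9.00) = -4438.00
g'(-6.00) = 658.00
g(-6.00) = -1321.00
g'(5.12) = 459.62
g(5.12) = 767.85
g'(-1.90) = 66.78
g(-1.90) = -41.96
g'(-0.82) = 11.74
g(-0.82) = -3.34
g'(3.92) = 266.76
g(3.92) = 337.21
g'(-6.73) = 826.73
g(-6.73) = -1861.76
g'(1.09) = 17.21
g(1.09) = 3.40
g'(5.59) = 549.29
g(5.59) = 1004.63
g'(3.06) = 160.42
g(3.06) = 155.43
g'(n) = 18*n^2 - 2*n - 2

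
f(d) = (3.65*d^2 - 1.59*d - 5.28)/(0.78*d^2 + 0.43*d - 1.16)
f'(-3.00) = 1.44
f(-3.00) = 7.08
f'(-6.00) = 0.18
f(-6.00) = 5.57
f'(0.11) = 3.39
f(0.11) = 4.90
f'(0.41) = 6.18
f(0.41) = 6.24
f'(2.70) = 0.74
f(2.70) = 3.00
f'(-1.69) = 107.72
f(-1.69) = 22.96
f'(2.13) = 1.51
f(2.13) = 2.40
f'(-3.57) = 0.78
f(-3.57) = 6.47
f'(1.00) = 2677.32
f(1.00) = -64.40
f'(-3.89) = 0.59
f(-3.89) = 6.26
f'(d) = (-1.56*d - 0.43)*(3.65*d^2 - 1.59*d - 5.28)/(0.78*d^2 + 0.43*d - 1.16)^2 + (7.3*d - 1.59)/(0.78*d^2 + 0.43*d - 1.16) = (2.8097*d^2 - 0.231199999999999*d + 4.1148)/(0.6084*d^4 + 0.6708*d^3 - 1.6247*d^2 - 0.9976*d + 1.3456)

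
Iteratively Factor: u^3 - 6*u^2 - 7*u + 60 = (u + 3)*(u^2 - 9*u + 20) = (u - 4)*(u + 3)*(u - 5)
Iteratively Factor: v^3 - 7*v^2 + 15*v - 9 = (v - 3)*(v^2 - 4*v + 3) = (v - 3)*(v - 1)*(v - 3)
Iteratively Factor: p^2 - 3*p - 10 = (p - 5)*(p + 2)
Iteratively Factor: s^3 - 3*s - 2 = (s + 1)*(s^2 - s - 2) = (s + 1)^2*(s - 2)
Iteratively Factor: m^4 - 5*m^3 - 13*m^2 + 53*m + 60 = (m - 4)*(m^3 - m^2 - 17*m - 15) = (m - 5)*(m - 4)*(m^2 + 4*m + 3) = (m - 5)*(m - 4)*(m + 3)*(m + 1)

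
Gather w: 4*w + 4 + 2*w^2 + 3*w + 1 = 2*w^2 + 7*w + 5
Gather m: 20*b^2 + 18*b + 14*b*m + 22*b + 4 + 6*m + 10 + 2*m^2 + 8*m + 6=20*b^2 + 40*b + 2*m^2 + m*(14*b + 14) + 20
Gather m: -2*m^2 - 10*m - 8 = -2*m^2 - 10*m - 8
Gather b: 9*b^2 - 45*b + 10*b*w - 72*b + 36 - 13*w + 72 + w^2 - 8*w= 9*b^2 + b*(10*w - 117) + w^2 - 21*w + 108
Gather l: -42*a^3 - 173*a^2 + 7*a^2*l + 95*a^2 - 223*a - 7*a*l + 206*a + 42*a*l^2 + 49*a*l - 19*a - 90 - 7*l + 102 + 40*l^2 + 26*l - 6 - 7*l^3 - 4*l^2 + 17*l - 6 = -42*a^3 - 78*a^2 - 36*a - 7*l^3 + l^2*(42*a + 36) + l*(7*a^2 + 42*a + 36)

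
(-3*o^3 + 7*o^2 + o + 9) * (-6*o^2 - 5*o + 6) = 18*o^5 - 27*o^4 - 59*o^3 - 17*o^2 - 39*o + 54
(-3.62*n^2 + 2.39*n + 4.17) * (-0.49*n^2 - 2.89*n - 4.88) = 1.7738*n^4 + 9.2907*n^3 + 8.7152*n^2 - 23.7145*n - 20.3496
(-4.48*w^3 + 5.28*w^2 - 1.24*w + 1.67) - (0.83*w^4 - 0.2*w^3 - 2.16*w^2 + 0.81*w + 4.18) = -0.83*w^4 - 4.28*w^3 + 7.44*w^2 - 2.05*w - 2.51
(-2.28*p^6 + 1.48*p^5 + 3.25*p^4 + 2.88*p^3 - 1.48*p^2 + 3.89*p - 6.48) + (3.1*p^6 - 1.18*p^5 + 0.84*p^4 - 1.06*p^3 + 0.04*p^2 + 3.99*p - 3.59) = 0.82*p^6 + 0.3*p^5 + 4.09*p^4 + 1.82*p^3 - 1.44*p^2 + 7.88*p - 10.07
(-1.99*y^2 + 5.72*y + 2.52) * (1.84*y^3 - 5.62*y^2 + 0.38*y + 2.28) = -3.6616*y^5 + 21.7086*y^4 - 28.2658*y^3 - 16.526*y^2 + 13.9992*y + 5.7456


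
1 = 1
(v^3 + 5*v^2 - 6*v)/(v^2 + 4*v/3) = 3*(v^2 + 5*v - 6)/(3*v + 4)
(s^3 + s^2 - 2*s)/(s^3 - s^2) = (s + 2)/s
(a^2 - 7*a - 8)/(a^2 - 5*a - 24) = (a + 1)/(a + 3)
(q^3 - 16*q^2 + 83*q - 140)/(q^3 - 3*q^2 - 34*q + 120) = (q - 7)/(q + 6)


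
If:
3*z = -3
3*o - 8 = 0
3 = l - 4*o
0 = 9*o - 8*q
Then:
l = 41/3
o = 8/3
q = 3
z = -1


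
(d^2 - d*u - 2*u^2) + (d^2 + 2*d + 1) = 2*d^2 - d*u + 2*d - 2*u^2 + 1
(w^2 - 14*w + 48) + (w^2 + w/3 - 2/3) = 2*w^2 - 41*w/3 + 142/3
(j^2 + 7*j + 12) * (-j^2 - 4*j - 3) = -j^4 - 11*j^3 - 43*j^2 - 69*j - 36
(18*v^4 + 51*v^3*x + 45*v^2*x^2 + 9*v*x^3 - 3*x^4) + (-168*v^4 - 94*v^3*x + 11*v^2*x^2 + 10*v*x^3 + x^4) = -150*v^4 - 43*v^3*x + 56*v^2*x^2 + 19*v*x^3 - 2*x^4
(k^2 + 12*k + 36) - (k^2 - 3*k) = 15*k + 36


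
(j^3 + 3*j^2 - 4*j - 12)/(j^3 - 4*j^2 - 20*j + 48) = (j^2 + 5*j + 6)/(j^2 - 2*j - 24)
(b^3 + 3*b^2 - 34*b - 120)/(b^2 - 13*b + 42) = (b^2 + 9*b + 20)/(b - 7)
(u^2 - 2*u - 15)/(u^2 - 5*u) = (u + 3)/u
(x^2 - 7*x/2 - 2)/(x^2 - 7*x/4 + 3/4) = 2*(2*x^2 - 7*x - 4)/(4*x^2 - 7*x + 3)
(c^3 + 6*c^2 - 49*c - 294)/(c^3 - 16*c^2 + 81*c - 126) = (c^2 + 13*c + 42)/(c^2 - 9*c + 18)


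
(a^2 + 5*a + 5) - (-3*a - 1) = a^2 + 8*a + 6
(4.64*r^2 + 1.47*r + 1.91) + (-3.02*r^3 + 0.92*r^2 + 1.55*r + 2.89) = -3.02*r^3 + 5.56*r^2 + 3.02*r + 4.8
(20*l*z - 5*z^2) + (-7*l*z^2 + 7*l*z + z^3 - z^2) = -7*l*z^2 + 27*l*z + z^3 - 6*z^2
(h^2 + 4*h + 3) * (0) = 0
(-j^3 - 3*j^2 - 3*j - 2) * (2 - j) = j^4 + j^3 - 3*j^2 - 4*j - 4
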